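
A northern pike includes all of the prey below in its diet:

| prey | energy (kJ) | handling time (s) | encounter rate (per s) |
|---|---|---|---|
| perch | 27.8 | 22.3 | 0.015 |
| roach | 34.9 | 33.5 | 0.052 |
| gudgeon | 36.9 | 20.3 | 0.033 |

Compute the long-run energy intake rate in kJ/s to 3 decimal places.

Energy encountered per unit search time: 0.015×27.8 + 0.052×34.9 + 0.033×36.9 = 3.449 kJ/s.
Handling time per unit search time: 0.015×22.3 + 0.052×33.5 + 0.033×20.3 = 2.746.
Rate = 3.449/(1 + 2.746) = 0.9208 kJ/s.

0.921 kJ/s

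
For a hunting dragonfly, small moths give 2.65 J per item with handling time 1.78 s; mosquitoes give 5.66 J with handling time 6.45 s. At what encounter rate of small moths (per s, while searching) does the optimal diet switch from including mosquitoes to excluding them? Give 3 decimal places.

0.807 per s

At the threshold, the rate on small moths alone equals the profitability of mosquitoes: λ·2.65/(1 + λ·1.78) = 5.66/6.45 = 0.8775.
Rearranging, λ(2.65 − 0.8775×1.78) = 0.8775, so λ = 0.8775/1.088 = 0.8065 per s.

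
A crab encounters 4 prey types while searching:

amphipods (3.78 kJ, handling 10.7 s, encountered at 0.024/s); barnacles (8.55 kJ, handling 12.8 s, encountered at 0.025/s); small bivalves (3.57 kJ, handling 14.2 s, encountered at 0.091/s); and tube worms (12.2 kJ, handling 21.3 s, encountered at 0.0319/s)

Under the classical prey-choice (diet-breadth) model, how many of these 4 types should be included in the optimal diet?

Rank by E/h (kJ/s): barnacles 0.668, tube worms 0.573, amphipods 0.353, small bivalves 0.251. Include each in turn until the next type's E/h falls below the running intake rate.
Rate on top 1: 0.1619. tube worms: 0.573 > 0.1619 → include.
Rate on top 2: 0.3015. amphipods: 0.353 > 0.3015 → include.
Rate on top 3: 0.3074. small bivalves: 0.251 < 0.3074 → exclude; stop.
Optimal diet: barnacles, tube worms, amphipods — 3 of 4 types.

3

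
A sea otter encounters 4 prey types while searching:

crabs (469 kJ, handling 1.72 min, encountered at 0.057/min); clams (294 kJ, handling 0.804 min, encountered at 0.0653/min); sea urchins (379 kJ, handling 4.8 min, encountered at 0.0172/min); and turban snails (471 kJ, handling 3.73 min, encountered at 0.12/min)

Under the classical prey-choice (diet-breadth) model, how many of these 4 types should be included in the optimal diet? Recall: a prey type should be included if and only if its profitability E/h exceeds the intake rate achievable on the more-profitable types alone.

4

Profitabilities (E/h, kJ/min): clams 366, crabs 273, turban snails 126, sea urchins 79. Add prey in this order while the next type's profitability exceeds the intake rate on those already taken.
Rate on top 1: 18.24. crabs: 273 > 18.24 → include.
Rate on top 2: 39.92. turban snails: 126 > 39.92 → include.
Rate on top 3: 64.11. sea urchins: 79 > 64.11 → include.
Optimal diet: clams, crabs, turban snails, sea urchins — 4 of 4 types.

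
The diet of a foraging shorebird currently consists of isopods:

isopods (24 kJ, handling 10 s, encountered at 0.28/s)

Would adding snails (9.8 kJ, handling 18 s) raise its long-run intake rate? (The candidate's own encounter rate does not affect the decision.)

On isopods alone, R = ΣλE/(1+Σλh) = 6.72/3.8 = 1.768 kJ/s.
Profitability of snails: 9.8/18 = 0.5444 kJ/s.
0.5444 < 1.768, so adding snails would lower the average — exclude it.

No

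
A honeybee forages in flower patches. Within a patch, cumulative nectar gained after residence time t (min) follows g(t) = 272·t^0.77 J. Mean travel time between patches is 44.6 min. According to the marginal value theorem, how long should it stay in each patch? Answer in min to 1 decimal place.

149.3 min

By the marginal value theorem, leave when the instantaneous gain rate g'(t) equals the habitat-wide average g(t)/(T + t).
g'(t) = 0.77·272·t^-0.23. Setting 0.77·272·t^-0.23 = 272·t^0.77/(44.6+t) gives 0.77(44.6+t) = t, so 0.23·t = 0.77×44.6.
t* = 0.77×44.6/0.23 = 149.3 min.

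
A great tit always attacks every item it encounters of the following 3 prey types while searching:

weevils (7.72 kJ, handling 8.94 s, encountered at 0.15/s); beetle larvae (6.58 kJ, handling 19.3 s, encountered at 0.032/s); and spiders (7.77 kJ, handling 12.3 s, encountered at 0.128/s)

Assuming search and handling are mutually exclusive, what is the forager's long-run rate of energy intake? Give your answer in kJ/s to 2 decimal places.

0.52 kJ/s

R = (0.15×7.72 + 0.032×6.58 + 0.128×7.77) / (1 + 0.15×8.94 + 0.032×19.3 + 0.128×12.3) = 2.363/4.533 = 0.5213 kJ/s.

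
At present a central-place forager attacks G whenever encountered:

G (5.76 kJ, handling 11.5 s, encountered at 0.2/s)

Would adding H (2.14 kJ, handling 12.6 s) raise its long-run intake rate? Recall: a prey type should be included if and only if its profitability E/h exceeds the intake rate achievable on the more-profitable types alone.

Intake rate on the current diet: R = (0.2×5.76) / (1 + 0.2×11.5) = 1.152/3.3 = 0.3491 kJ/s.
Profitability of H: 2.14/12.6 = 0.1698 kJ/s.
0.1698 < 0.3491, so adding H would lower the average — exclude it.

No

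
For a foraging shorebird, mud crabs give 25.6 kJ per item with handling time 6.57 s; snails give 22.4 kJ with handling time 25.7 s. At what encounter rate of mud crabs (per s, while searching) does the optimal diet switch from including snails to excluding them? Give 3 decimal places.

Drop snails once their profitability E₂/h₂ falls below the rate achievable on mud crabs alone: E₂/h₂ = λE₁/(1 + λh₁).
Solve for λ: λE₁h₂ = E₂(1 + λh₁) → λ(E₁h₂ − E₂h₁) = E₂ → λ = E₂/(E₁h₂ − E₂h₁).
λ = 22.4/(25.6×25.7 − 22.4×6.57) = 22.4/510.8 = 0.04386 per s.

0.044 per s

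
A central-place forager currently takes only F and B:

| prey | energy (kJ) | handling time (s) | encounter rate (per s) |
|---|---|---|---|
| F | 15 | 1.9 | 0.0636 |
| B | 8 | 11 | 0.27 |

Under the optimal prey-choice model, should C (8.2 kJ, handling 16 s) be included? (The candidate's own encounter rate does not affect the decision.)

No

Current rate: (0.0636×15 + 0.27×8)/(1 + 0.0636×1.9 + 0.27×11) = 0.7612 kJ/s.
C: E/h = 8.2/16 = 0.5125 kJ/s.
Since 0.5125 < R, time spent handling C is better spent searching.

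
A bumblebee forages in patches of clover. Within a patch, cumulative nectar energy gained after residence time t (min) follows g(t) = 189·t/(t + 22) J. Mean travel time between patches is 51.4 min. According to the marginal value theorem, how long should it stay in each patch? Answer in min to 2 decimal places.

By the marginal value theorem, leave when the instantaneous gain rate g'(t) equals the habitat-wide average g(t)/(T + t).
g'(t) = 189·22/(t + 22)². Setting 189·22/(t+22)² = 189t/[(t+22)(51.4+t)] gives 22(51.4+t) = t(t+22), so t² = 22×51.4 = 1131.
t* = √1131 = 33.63 min.

33.63 min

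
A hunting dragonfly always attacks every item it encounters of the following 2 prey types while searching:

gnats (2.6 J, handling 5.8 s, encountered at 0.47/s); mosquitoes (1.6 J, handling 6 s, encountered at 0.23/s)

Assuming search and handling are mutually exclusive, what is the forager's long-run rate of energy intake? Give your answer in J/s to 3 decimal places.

0.311 J/s

R = Σλ_iE_i / (1 + Σλ_ih_i)
Numerator: 0.47×2.6 + 0.23×1.6 = 1.59
Denominator: 1 + 0.47×5.8 + 0.23×6 = 5.106
R = 1.59/5.106 = 0.3114 J/s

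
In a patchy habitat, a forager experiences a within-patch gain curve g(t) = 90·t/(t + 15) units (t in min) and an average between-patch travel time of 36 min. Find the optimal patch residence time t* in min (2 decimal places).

23.24 min

Optimal t* satisfies g'(t*) = g(t*)/(T + t*).
g'(t) = 90·15/(t + 15)². Setting 90·15/(t+15)² = 90t/[(t+15)(36+t)] gives 15(36+t) = t(t+15), so t² = 15×36 = 540.
t* = √540 = 23.24 min.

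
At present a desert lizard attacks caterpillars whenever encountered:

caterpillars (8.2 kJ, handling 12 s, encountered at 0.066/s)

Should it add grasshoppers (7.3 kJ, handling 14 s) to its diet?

Yes

Intake rate on the current diet: R = (0.066×8.2) / (1 + 0.066×12) = 0.5412/1.792 = 0.302 kJ/s.
grasshoppers: E/h = 7.3/14 = 0.5214 kJ/s.
Since 0.5214 > R, including grasshoppers increases the long-run rate.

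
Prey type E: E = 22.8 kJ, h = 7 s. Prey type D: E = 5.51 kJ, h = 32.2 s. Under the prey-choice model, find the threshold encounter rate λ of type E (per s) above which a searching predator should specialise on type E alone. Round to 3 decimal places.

Drop type D once their profitability E₂/h₂ falls below the rate achievable on type E alone: E₂/h₂ = λE₁/(1 + λh₁).
Solve for λ: λE₁h₂ = E₂(1 + λh₁) → λ(E₁h₂ − E₂h₁) = E₂ → λ = E₂/(E₁h₂ − E₂h₁).
λ = 5.51/(22.8×32.2 − 5.51×7) = 5.51/695.6 = 0.007921 per s.

0.008 per s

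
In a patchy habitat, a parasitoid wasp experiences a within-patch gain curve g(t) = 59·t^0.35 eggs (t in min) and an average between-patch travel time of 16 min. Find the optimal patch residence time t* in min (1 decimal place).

By the marginal value theorem, leave when the instantaneous gain rate g'(t) equals the habitat-wide average g(t)/(T + t).
g'(t) = 0.35·59·t^-0.65. Setting 0.35·59·t^-0.65 = 59·t^0.35/(16+t) gives 0.35(16+t) = t, so 0.65·t = 0.35×16.
t* = 0.35×16/0.65 = 8.615 min.

8.6 min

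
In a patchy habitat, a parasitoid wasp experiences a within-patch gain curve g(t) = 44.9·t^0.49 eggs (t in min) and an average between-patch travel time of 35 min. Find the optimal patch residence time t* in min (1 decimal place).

Maximise g(t)/(T+t): set derivative to zero → g'(t)(T+t) = g(t).
g'(t) = 0.49·44.9·t^-0.51. Setting 0.49·44.9·t^-0.51 = 44.9·t^0.49/(35+t) gives 0.49(35+t) = t, so 0.51·t = 0.49×35.
t* = 0.49×35/0.51 = 33.63 min.

33.6 min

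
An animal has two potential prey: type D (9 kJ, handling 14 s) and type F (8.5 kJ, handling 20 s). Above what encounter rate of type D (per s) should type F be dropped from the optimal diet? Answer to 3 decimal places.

At the threshold, the rate on type D alone equals the profitability of type F: λ·9/(1 + λ·14) = 8.5/20 = 0.425.
Rearranging, λ(9 − 0.425×14) = 0.425, so λ = 0.425/3.05 = 0.1393 per s.

0.139 per s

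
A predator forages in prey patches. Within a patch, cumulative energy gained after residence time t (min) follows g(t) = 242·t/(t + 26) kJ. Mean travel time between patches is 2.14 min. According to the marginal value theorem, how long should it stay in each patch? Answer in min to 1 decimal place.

Optimal t* satisfies g'(t*) = g(t*)/(T + t*).
g'(t) = 242·26/(t + 26)². Setting 242·26/(t+26)² = 242t/[(t+26)(2.14+t)] gives 26(2.14+t) = t(t+26), so t² = 26×2.14 = 55.64.
t* = √55.64 = 7.459 min.

7.5 min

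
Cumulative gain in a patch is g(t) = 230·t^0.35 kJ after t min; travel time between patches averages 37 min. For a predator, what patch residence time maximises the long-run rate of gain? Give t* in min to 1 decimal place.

Maximise g(t)/(T+t): set derivative to zero → g'(t)(T+t) = g(t).
g'(t) = 0.35·230·t^-0.65. Setting 0.35·230·t^-0.65 = 230·t^0.35/(37+t) gives 0.35(37+t) = t, so 0.65·t = 0.35×37.
t* = 0.35×37/0.65 = 19.92 min.

19.9 min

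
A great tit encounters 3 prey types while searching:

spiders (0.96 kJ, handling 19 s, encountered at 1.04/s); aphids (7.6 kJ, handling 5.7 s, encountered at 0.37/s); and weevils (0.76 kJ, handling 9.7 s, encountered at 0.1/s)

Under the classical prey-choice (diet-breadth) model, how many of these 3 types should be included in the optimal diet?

1

Profitabilities (E/h, kJ/s): aphids 1.33, weevils 0.0784, spiders 0.0505. Add prey in this order while the next type's profitability exceeds the intake rate on those already taken.
Rate on top 1: 0.9045. weevils: 0.0784 < 0.9045 → exclude; stop.
Optimal diet: aphids — 1 of 3 types.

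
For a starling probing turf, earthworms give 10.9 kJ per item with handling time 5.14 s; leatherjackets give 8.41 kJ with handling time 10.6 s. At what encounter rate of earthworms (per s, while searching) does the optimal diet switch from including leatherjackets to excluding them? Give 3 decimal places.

0.116 per s

At the threshold, the rate on earthworms alone equals the profitability of leatherjackets: λ·10.9/(1 + λ·5.14) = 8.41/10.6 = 0.7934.
Rearranging, λ(10.9 − 0.7934×5.14) = 0.7934, so λ = 0.7934/6.822 = 0.1163 per s.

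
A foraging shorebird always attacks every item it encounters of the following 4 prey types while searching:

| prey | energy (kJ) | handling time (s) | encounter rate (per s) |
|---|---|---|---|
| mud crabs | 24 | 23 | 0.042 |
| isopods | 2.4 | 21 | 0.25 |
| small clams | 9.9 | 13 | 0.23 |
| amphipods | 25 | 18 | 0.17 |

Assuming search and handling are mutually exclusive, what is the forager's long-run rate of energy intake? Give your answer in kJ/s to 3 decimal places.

0.613 kJ/s

R = (0.042×24 + 0.25×2.4 + 0.23×9.9 + 0.17×25) / (1 + 0.042×23 + 0.25×21 + 0.23×13 + 0.17×18) = 8.135/13.27 = 0.6132 kJ/s.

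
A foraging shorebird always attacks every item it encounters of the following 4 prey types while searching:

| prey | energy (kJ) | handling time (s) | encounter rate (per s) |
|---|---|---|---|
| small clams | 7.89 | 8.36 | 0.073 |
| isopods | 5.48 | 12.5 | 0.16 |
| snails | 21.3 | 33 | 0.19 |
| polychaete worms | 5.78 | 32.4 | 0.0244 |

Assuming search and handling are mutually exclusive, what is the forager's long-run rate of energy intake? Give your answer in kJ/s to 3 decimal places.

0.529 kJ/s

Energy encountered per unit search time: 0.073×7.89 + 0.16×5.48 + 0.19×21.3 + 0.0244×5.78 = 5.641 kJ/s.
Handling time per unit search time: 0.073×8.36 + 0.16×12.5 + 0.19×33 + 0.0244×32.4 = 9.671.
Rate = 5.641/(1 + 9.671) = 0.5286 kJ/s.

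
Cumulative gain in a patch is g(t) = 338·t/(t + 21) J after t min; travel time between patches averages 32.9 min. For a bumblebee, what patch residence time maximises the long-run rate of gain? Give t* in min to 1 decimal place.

26.3 min

Maximise g(t)/(T+t): set derivative to zero → g'(t)(T+t) = g(t).
g'(t) = 338·21/(t + 21)². Setting 338·21/(t+21)² = 338t/[(t+21)(32.9+t)] gives 21(32.9+t) = t(t+21), so t² = 21×32.9 = 690.9.
t* = √690.9 = 26.28 min.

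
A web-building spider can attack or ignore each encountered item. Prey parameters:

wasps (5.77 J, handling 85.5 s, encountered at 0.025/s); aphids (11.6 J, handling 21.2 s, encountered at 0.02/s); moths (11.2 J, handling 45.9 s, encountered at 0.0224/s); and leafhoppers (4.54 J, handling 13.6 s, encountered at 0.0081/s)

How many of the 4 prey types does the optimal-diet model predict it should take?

3

Rank by E/h (J/s): aphids 0.547, leafhoppers 0.334, moths 0.244, wasps 0.0675. Include each in turn until the next type's E/h falls below the running intake rate.
Rate on top 1: 0.1629. leafhoppers: 0.334 > 0.1629 → include.
Rate on top 2: 0.1752. moths: 0.244 > 0.1752 → include.
Rate on top 3: 0.2028. wasps: 0.0675 < 0.2028 → exclude; stop.
Optimal diet: aphids, leafhoppers, moths — 3 of 4 types.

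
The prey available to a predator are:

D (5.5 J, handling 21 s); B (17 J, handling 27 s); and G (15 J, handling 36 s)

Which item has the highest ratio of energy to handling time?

In descending order of E/h:
B: 17/27 = 0.63 J/s
G: 15/36 = 0.417 J/s
D: 5.5/21 = 0.262 J/s

B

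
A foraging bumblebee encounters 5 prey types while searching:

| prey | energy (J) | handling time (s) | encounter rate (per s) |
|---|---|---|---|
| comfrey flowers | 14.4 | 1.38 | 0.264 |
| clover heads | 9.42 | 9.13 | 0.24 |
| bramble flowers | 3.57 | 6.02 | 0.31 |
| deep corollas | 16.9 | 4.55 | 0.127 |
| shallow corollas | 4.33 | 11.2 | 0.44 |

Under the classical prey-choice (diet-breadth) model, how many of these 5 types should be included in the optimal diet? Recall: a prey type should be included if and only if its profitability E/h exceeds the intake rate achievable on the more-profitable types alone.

2

Rank by E/h (J/s): comfrey flowers 10.4, deep corollas 3.71, clover heads 1.03, bramble flowers 0.593, shallow corollas 0.387. Include each in turn until the next type's E/h falls below the running intake rate.
Rate on top 1: 2.786. deep corollas: 3.71 > 2.786 → include.
Rate on top 2: 3.063. clover heads: 1.03 < 3.063 → exclude; stop.
Optimal diet: comfrey flowers, deep corollas — 2 of 5 types.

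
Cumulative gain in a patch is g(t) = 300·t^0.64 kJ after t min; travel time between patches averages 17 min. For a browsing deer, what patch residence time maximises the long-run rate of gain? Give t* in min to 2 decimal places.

By the marginal value theorem, leave when the instantaneous gain rate g'(t) equals the habitat-wide average g(t)/(T + t).
g'(t) = 0.64·300·t^-0.36. Setting 0.64·300·t^-0.36 = 300·t^0.64/(17+t) gives 0.64(17+t) = t, so 0.36·t = 0.64×17.
t* = 0.64×17/0.36 = 30.22 min.

30.22 min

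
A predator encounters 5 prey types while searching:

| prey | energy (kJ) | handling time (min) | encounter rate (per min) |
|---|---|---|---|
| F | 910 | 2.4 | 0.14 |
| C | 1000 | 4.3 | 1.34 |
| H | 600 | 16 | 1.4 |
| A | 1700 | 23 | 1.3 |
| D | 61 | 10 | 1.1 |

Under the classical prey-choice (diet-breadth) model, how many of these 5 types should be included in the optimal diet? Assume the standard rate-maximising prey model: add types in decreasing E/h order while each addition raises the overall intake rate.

2

Rank by E/h (kJ/min): F 379, C 233, A 73.9, H 37.5, D 6.1. Include each in turn until the next type's E/h falls below the running intake rate.
Rate on top 1: 95.36. C: 233 > 95.36 → include.
Rate on top 2: 206.7. A: 73.9 < 206.7 → exclude; stop.
Optimal diet: F, C — 2 of 5 types.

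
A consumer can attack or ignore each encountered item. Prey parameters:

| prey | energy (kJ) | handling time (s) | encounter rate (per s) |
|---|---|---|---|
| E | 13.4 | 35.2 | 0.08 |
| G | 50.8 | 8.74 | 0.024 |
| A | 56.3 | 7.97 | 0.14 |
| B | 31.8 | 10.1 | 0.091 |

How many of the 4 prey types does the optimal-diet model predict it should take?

2

E/h in descending order: A 7.06, G 5.81, B 3.15, E 0.381 kJ/s. The optimal diet is the largest prefix of this list for which every included type satisfies E_i/h_i > R on the types above it.
Rate on top 1: 3.725. G: 5.81 > 3.725 → include.
Rate on top 2: 3.914. B: 3.15 < 3.914 → exclude; stop.
Optimal diet: A, G — 2 of 4 types.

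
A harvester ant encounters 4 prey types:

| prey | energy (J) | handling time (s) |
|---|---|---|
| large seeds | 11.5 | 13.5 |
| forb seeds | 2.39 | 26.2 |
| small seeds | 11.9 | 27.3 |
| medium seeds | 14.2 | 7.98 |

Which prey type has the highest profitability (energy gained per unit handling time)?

Profitability E/h (J/s): large seeds = 11.5/13.5 = 0.852, forb seeds = 2.39/26.2 = 0.0912, small seeds = 11.9/27.3 = 0.436, medium seeds = 14.2/7.98 = 1.78.
Ranked: medium seeds > large seeds > small seeds > forb seeds.

medium seeds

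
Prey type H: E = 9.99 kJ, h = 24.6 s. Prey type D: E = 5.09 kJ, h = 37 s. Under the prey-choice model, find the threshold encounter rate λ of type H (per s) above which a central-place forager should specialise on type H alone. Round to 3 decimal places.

The zero-one rule: include type D iff E₂/h₂ > λE₁/(1+λh₁). Equality gives the switch point.
λE₁h₂ = E₂ + λE₂h₁ ⇒ λ = E₂/(E₁h₂ − E₂h₁) = 5.09/(369.6 − 125.2) = 0.02083 per s.

0.021 per s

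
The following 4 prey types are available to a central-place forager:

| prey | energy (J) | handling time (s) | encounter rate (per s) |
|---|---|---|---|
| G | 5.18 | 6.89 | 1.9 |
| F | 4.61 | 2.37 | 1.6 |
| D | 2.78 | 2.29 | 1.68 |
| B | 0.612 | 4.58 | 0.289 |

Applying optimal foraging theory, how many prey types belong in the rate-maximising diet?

E/h in descending order: F 1.95, D 1.21, G 0.752, B 0.134 J/s. The optimal diet is the largest prefix of this list for which every included type satisfies E_i/h_i > R on the types above it.
Rate on top 1: 1.539. D: 1.21 < 1.539 → exclude; stop.
Optimal diet: F — 1 of 4 types.

1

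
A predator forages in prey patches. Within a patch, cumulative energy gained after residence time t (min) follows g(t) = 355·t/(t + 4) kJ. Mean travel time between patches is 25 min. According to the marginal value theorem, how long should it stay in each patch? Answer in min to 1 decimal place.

10.0 min

By the marginal value theorem, leave when the instantaneous gain rate g'(t) equals the habitat-wide average g(t)/(T + t).
g'(t) = 355·4/(t + 4)². Setting 355·4/(t+4)² = 355t/[(t+4)(25+t)] gives 4(25+t) = t(t+4), so t² = 4×25 = 100.
t* = √100 = 10 min.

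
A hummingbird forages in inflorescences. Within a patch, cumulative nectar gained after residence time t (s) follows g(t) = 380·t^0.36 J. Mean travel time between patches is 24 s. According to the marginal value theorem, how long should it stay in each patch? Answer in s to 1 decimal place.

13.5 s

By the marginal value theorem, leave when the instantaneous gain rate g'(t) equals the habitat-wide average g(t)/(T + t).
g'(t) = 0.36·380·t^-0.64. Setting 0.36·380·t^-0.64 = 380·t^0.36/(24+t) gives 0.36(24+t) = t, so 0.64·t = 0.36×24.
t* = 0.36×24/0.64 = 13.5 s.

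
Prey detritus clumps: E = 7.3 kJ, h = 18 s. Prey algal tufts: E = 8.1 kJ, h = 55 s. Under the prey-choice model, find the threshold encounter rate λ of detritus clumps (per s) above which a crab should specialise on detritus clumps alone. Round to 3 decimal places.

0.032 per s

Drop algal tufts once their profitability E₂/h₂ falls below the rate achievable on detritus clumps alone: E₂/h₂ = λE₁/(1 + λh₁).
Solve for λ: λE₁h₂ = E₂(1 + λh₁) → λ(E₁h₂ − E₂h₁) = E₂ → λ = E₂/(E₁h₂ − E₂h₁).
λ = 8.1/(7.3×55 − 8.1×18) = 8.1/255.7 = 0.03168 per s.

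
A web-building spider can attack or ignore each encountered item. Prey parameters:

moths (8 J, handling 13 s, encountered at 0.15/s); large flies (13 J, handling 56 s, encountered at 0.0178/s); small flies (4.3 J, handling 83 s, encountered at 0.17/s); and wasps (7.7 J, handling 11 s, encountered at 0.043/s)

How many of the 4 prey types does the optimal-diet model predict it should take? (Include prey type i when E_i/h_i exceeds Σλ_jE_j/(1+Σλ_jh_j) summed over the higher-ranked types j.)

Rank by E/h (J/s): wasps 0.7, moths 0.615, large flies 0.232, small flies 0.0518. Include each in turn until the next type's E/h falls below the running intake rate.
Rate on top 1: 0.2248. moths: 0.615 > 0.2248 → include.
Rate on top 2: 0.4473. large flies: 0.232 < 0.4473 → exclude; stop.
Optimal diet: wasps, moths — 2 of 4 types.

2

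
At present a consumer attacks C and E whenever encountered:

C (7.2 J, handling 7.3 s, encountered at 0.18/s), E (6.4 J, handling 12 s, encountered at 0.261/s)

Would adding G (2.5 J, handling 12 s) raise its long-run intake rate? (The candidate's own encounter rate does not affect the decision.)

No

Current rate: (0.18×7.2 + 0.261×6.4)/(1 + 0.18×7.3 + 0.261×12) = 0.5447 J/s.
G: E/h = 2.5/12 = 0.2083 J/s.
0.2083 < 0.5447, so adding G would lower the average — exclude it.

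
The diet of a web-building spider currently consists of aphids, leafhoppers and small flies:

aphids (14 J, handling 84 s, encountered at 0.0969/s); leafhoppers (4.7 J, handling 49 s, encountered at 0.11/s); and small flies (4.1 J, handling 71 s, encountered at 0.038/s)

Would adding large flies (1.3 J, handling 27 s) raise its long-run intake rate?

Current rate: (0.0969×14 + 0.11×4.7 + 0.038×4.1)/(1 + 0.0969×84 + 0.11×49 + 0.038×71) = 0.1178 J/s.
Profitability of large flies: 1.3/27 = 0.04815 J/s.
0.04815 < 0.1178, so adding large flies would lower the average — exclude it.

No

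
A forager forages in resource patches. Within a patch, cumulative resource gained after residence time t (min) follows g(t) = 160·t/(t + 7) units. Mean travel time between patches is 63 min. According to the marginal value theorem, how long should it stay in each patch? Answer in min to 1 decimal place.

21.0 min

By the marginal value theorem, leave when the instantaneous gain rate g'(t) equals the habitat-wide average g(t)/(T + t).
g'(t) = 160·7/(t + 7)². Setting 160·7/(t+7)² = 160t/[(t+7)(63+t)] gives 7(63+t) = t(t+7), so t² = 7×63 = 441.
t* = √441 = 21 min.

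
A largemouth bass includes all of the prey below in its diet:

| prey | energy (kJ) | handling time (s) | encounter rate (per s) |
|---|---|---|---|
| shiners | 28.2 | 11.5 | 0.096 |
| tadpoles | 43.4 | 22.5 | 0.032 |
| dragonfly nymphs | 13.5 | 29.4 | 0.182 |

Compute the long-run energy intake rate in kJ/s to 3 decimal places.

0.802 kJ/s

R = Σλ_iE_i / (1 + Σλ_ih_i)
Numerator: 0.096×28.2 + 0.032×43.4 + 0.182×13.5 = 6.553
Denominator: 1 + 0.096×11.5 + 0.032×22.5 + 0.182×29.4 = 8.175
R = 6.553/8.175 = 0.8016 kJ/s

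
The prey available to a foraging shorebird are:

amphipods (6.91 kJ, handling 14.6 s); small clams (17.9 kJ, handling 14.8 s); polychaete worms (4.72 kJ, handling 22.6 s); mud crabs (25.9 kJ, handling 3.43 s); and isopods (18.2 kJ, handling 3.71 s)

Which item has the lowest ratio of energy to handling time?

polychaete worms

In descending order of E/h:
mud crabs: 25.9/3.43 = 7.55 kJ/s
isopods: 18.2/3.71 = 4.91 kJ/s
small clams: 17.9/14.8 = 1.21 kJ/s
amphipods: 6.91/14.6 = 0.473 kJ/s
polychaete worms: 4.72/22.6 = 0.209 kJ/s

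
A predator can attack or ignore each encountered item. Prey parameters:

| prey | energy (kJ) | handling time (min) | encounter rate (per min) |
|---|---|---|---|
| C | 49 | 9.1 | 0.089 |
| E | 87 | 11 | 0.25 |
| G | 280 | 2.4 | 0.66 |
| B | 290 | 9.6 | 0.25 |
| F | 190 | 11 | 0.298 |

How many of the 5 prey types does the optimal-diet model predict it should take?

Profitabilities (E/h, kJ/min): G 117, B 30.2, F 17.3, E 7.91, C 5.38. Add prey in this order while the next type's profitability exceeds the intake rate on those already taken.
Rate on top 1: 71.52. B: 30.2 < 71.52 → exclude; stop.
Optimal diet: G — 1 of 5 types.

1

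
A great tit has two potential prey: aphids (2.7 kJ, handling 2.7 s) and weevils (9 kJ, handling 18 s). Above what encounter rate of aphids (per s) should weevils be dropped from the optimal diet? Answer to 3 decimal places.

0.370 per s

The zero-one rule: include weevils iff E₂/h₂ > λE₁/(1+λh₁). Equality gives the switch point.
λE₁h₂ = E₂ + λE₂h₁ ⇒ λ = E₂/(E₁h₂ − E₂h₁) = 9/(48.6 − 24.3) = 0.3704 per s.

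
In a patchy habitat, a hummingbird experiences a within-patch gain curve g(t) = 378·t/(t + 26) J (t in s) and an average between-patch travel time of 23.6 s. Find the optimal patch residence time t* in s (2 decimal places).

24.77 s

By the marginal value theorem, leave when the instantaneous gain rate g'(t) equals the habitat-wide average g(t)/(T + t).
g'(t) = 378·26/(t + 26)². Setting 378·26/(t+26)² = 378t/[(t+26)(23.6+t)] gives 26(23.6+t) = t(t+26), so t² = 26×23.6 = 613.6.
t* = √613.6 = 24.77 s.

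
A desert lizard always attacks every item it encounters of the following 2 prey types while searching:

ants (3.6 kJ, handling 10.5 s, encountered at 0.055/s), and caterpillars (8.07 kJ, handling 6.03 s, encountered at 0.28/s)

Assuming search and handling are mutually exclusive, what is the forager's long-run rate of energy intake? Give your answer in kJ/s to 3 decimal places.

0.753 kJ/s

R = (0.055×3.6 + 0.28×8.07) / (1 + 0.055×10.5 + 0.28×6.03) = 2.458/3.266 = 0.7525 kJ/s.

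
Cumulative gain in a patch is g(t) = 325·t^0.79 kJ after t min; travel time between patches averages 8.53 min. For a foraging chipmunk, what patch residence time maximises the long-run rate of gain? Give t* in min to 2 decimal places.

By the marginal value theorem, leave when the instantaneous gain rate g'(t) equals the habitat-wide average g(t)/(T + t).
g'(t) = 0.79·325·t^-0.21. Setting 0.79·325·t^-0.21 = 325·t^0.79/(8.53+t) gives 0.79(8.53+t) = t, so 0.21·t = 0.79×8.53.
t* = 0.79×8.53/0.21 = 32.09 min.

32.09 min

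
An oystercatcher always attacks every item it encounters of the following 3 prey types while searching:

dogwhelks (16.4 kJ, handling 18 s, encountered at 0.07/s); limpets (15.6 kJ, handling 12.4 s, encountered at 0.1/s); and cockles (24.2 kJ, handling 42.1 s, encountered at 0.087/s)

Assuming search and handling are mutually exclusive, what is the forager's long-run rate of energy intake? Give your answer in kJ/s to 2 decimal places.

0.67 kJ/s

Energy encountered per unit search time: 0.07×16.4 + 0.1×15.6 + 0.087×24.2 = 4.813 kJ/s.
Handling time per unit search time: 0.07×18 + 0.1×12.4 + 0.087×42.1 = 6.163.
Rate = 4.813/(1 + 6.163) = 0.672 kJ/s.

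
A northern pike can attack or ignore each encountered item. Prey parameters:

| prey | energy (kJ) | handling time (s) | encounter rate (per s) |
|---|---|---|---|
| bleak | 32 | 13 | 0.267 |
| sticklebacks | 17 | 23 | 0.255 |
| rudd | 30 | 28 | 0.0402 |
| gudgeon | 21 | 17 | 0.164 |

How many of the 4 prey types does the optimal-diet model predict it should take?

1

E/h in descending order: bleak 2.46, gudgeon 1.24, rudd 1.07, sticklebacks 0.739 kJ/s. The optimal diet is the largest prefix of this list for which every included type satisfies E_i/h_i > R on the types above it.
Rate on top 1: 1.911. gudgeon: 1.24 < 1.911 → exclude; stop.
Optimal diet: bleak — 1 of 4 types.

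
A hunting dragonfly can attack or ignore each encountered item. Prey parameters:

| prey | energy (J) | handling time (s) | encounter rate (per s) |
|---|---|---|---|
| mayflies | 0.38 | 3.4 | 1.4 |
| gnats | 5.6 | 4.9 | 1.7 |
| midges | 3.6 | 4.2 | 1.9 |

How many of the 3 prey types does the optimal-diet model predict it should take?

E/h in descending order: gnats 1.14, midges 0.857, mayflies 0.112 J/s. The optimal diet is the largest prefix of this list for which every included type satisfies E_i/h_i > R on the types above it.
Rate on top 1: 1.02. midges: 0.857 < 1.02 → exclude; stop.
Optimal diet: gnats — 1 of 3 types.

1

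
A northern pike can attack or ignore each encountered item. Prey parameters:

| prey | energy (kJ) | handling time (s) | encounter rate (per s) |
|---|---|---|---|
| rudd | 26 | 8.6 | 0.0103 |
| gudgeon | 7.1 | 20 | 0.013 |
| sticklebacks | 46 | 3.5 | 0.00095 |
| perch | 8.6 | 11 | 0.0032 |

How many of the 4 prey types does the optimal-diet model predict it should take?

Rank by E/h (kJ/s): sticklebacks 13.1, rudd 3.02, perch 0.782, gudgeon 0.355. Include each in turn until the next type's E/h falls below the running intake rate.
Rate on top 1: 0.04356. rudd: 3.02 > 0.04356 → include.
Rate on top 2: 0.2853. perch: 0.782 > 0.2853 → include.
Rate on top 3: 0.3008. gudgeon: 0.355 > 0.3008 → include.
Optimal diet: sticklebacks, rudd, perch, gudgeon — 4 of 4 types.

4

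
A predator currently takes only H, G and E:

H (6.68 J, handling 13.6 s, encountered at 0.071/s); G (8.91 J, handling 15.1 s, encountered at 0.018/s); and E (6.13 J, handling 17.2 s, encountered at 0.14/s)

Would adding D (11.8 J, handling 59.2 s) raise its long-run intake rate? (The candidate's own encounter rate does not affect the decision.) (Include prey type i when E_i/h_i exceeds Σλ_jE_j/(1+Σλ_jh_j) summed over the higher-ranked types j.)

Current rate: (0.071×6.68 + 0.018×8.91 + 0.14×6.13)/(1 + 0.071×13.6 + 0.018×15.1 + 0.14×17.2) = 0.3214 J/s.
D: E/h = 11.8/59.2 = 0.1993 J/s.
Since 0.1993 < R, time spent handling D is better spent searching.

No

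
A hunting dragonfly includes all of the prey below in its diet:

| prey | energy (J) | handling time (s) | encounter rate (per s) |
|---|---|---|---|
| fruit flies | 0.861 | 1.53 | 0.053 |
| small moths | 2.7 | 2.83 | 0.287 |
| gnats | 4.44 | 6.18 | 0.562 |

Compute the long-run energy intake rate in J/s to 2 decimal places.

R = (0.053×0.861 + 0.287×2.7 + 0.562×4.44) / (1 + 0.053×1.53 + 0.287×2.83 + 0.562×6.18) = 3.316/5.366 = 0.6179 J/s.

0.62 J/s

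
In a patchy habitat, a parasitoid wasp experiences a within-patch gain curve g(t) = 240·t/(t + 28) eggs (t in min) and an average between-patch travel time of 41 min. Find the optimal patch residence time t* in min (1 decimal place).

33.9 min

By the marginal value theorem, leave when the instantaneous gain rate g'(t) equals the habitat-wide average g(t)/(T + t).
g'(t) = 240·28/(t + 28)². Setting 240·28/(t+28)² = 240t/[(t+28)(41+t)] gives 28(41+t) = t(t+28), so t² = 28×41 = 1148.
t* = √1148 = 33.88 min.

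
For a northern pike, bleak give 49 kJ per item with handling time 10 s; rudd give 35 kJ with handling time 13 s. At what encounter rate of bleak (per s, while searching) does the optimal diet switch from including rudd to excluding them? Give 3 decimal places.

At the threshold, the rate on bleak alone equals the profitability of rudd: λ·49/(1 + λ·10) = 35/13 = 2.692.
Rearranging, λ(49 − 2.692×10) = 2.692, so λ = 2.692/22.08 = 0.122 per s.

0.122 per s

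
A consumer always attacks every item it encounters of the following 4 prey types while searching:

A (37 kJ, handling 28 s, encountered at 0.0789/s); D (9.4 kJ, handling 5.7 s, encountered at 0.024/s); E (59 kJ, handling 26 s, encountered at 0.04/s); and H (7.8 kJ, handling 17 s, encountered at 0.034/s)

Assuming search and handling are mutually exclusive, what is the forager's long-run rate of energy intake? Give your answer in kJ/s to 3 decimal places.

1.162 kJ/s

R = (0.0789×37 + 0.024×9.4 + 0.04×59 + 0.034×7.8) / (1 + 0.0789×28 + 0.024×5.7 + 0.04×26 + 0.034×17) = 5.77/4.964 = 1.162 kJ/s.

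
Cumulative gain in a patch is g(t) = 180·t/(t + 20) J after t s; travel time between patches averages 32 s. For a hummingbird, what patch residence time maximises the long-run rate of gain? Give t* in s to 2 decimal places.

Optimal t* satisfies g'(t*) = g(t*)/(T + t*).
g'(t) = 180·20/(t + 20)². Setting 180·20/(t+20)² = 180t/[(t+20)(32+t)] gives 20(32+t) = t(t+20), so t² = 20×32 = 640.
t* = √640 = 25.3 s.

25.30 s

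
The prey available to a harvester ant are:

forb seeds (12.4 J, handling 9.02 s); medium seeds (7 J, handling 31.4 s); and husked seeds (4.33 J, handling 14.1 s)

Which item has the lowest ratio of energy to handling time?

In descending order of E/h:
forb seeds: 12.4/9.02 = 1.37 J/s
husked seeds: 4.33/14.1 = 0.307 J/s
medium seeds: 7/31.4 = 0.223 J/s

medium seeds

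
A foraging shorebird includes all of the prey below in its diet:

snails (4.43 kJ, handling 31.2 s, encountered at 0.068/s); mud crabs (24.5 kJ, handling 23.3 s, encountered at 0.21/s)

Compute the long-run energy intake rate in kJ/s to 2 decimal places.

0.68 kJ/s

R = (0.068×4.43 + 0.21×24.5) / (1 + 0.068×31.2 + 0.21×23.3) = 5.446/8.015 = 0.6795 kJ/s.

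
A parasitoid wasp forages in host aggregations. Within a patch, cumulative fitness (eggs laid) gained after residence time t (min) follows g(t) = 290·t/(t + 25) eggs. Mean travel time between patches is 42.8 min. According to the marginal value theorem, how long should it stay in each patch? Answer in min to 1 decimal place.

32.7 min

By the marginal value theorem, leave when the instantaneous gain rate g'(t) equals the habitat-wide average g(t)/(T + t).
g'(t) = 290·25/(t + 25)². Setting 290·25/(t+25)² = 290t/[(t+25)(42.8+t)] gives 25(42.8+t) = t(t+25), so t² = 25×42.8 = 1070.
t* = √1070 = 32.71 min.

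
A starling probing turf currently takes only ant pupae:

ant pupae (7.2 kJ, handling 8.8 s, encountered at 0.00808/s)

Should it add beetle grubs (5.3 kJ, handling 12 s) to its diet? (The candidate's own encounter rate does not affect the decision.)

Yes

On ant pupae alone, R = ΣλE/(1+Σλh) = 0.05818/1.071 = 0.05431 kJ/s.
beetle grubs: E/h = 5.3/12 = 0.4417 kJ/s.
Since 0.4417 > R, including beetle grubs increases the long-run rate.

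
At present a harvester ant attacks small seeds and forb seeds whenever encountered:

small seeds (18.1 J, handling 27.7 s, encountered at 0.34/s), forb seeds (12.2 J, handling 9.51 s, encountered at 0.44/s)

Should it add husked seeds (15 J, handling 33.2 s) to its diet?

Current rate: (0.34×18.1 + 0.44×12.2)/(1 + 0.34×27.7 + 0.44×9.51) = 0.789 J/s.
Profitability of husked seeds: 15/33.2 = 0.4518 J/s.
Since 0.4518 < R, time spent handling husked seeds is better spent searching.

No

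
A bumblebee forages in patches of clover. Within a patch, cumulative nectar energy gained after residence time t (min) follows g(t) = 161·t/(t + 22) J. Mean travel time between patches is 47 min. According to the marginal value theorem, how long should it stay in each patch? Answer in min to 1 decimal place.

Optimal t* satisfies g'(t*) = g(t*)/(T + t*).
g'(t) = 161·22/(t + 22)². Setting 161·22/(t+22)² = 161t/[(t+22)(47+t)] gives 22(47+t) = t(t+22), so t² = 22×47 = 1034.
t* = √1034 = 32.16 min.

32.2 min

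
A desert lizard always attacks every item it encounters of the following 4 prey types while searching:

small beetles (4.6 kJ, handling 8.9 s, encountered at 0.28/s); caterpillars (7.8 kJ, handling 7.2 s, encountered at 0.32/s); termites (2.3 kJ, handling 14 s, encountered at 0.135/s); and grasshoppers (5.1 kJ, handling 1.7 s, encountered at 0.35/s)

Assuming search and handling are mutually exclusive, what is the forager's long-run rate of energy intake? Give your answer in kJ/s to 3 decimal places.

0.710 kJ/s

R = Σλ_iE_i / (1 + Σλ_ih_i)
Numerator: 0.28×4.6 + 0.32×7.8 + 0.135×2.3 + 0.35×5.1 = 5.88
Denominator: 1 + 0.28×8.9 + 0.32×7.2 + 0.135×14 + 0.35×1.7 = 8.281
R = 5.88/8.281 = 0.71 kJ/s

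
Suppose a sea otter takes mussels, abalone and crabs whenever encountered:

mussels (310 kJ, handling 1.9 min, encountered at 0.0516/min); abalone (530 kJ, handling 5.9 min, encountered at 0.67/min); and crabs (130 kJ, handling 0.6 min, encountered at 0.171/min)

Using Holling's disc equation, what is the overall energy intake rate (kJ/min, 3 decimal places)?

76.320 kJ/min

R = Σλ_iE_i / (1 + Σλ_ih_i)
Numerator: 0.0516×310 + 0.67×530 + 0.171×130 = 393.3
Denominator: 1 + 0.0516×1.9 + 0.67×5.9 + 0.171×0.6 = 5.154
R = 393.3/5.154 = 76.32 kJ/min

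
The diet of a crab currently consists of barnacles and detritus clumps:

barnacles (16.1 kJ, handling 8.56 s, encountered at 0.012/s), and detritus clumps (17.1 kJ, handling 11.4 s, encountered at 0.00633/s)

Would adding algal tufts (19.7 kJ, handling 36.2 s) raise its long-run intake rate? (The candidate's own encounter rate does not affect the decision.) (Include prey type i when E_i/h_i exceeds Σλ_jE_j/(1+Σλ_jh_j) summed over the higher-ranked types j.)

Intake rate on the current diet: R = (0.012×16.1 + 0.00633×17.1) / (1 + 0.012×8.56 + 0.00633×11.4) = 0.3014/1.175 = 0.2566 kJ/s.
Profitability of algal tufts: 19.7/36.2 = 0.5442 kJ/s.
0.5442 > 0.2566, so adding algal tufts raises the average — include it.

Yes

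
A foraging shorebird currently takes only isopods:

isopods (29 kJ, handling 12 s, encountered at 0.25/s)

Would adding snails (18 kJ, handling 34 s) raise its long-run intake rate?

No

On isopods alone, R = ΣλE/(1+Σλh) = 7.25/4 = 1.812 kJ/s.
snails: E/h = 18/34 = 0.5294 kJ/s.
Since 0.5294 < R, time spent handling snails is better spent searching.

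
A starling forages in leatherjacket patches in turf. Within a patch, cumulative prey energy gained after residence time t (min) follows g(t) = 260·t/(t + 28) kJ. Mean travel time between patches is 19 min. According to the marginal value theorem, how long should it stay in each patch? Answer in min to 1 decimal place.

Optimal t* satisfies g'(t*) = g(t*)/(T + t*).
g'(t) = 260·28/(t + 28)². Setting 260·28/(t+28)² = 260t/[(t+28)(19+t)] gives 28(19+t) = t(t+28), so t² = 28×19 = 532.
t* = √532 = 23.07 min.

23.1 min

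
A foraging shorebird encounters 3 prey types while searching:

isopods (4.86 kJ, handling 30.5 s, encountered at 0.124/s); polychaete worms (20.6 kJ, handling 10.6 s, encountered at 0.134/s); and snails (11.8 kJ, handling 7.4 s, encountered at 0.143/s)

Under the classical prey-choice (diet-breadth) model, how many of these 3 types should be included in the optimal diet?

2

E/h in descending order: polychaete worms 1.94, snails 1.59, isopods 0.159 kJ/s. The optimal diet is the largest prefix of this list for which every included type satisfies E_i/h_i > R on the types above it.
Rate on top 1: 1.14. snails: 1.59 > 1.14 → include.
Rate on top 2: 1.279. isopods: 0.159 < 1.279 → exclude; stop.
Optimal diet: polychaete worms, snails — 2 of 3 types.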